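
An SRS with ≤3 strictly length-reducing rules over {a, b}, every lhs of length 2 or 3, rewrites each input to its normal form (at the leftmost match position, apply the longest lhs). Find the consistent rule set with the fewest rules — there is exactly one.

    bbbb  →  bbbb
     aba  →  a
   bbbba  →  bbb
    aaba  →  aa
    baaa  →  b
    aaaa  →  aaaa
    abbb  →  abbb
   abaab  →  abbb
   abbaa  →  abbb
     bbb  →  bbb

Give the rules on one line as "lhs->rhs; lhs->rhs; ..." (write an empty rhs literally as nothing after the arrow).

ba->; baa->bb

  | bbbb
  | aba => a
  | bbbba => bbb
  | aaba => aa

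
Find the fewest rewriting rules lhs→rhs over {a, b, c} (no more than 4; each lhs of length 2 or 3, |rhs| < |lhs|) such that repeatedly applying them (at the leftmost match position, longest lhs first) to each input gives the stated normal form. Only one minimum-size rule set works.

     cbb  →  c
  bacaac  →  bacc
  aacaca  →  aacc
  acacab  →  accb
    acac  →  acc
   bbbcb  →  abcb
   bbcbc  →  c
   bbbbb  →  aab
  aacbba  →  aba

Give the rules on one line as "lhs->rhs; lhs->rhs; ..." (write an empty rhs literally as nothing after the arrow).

acb->; bb->a; ca->c

  | cbb => ca => c
  | bacaac => bacac => bacc
  | aacaca => aacca => aacc
  | acacab => accab => accb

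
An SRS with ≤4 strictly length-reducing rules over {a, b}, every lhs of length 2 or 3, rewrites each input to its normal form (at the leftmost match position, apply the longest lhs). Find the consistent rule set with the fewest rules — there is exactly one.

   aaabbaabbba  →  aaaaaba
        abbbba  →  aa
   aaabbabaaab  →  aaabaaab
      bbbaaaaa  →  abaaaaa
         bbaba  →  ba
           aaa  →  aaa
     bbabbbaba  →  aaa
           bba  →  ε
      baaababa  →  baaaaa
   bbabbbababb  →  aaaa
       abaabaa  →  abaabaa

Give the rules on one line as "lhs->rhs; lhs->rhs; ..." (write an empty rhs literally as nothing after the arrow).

bab->a; bb->a; bba->

  | aaabbaabbba => aaaabbba => aaaaaba
  | abbbba => aabba => aa
  | aaabbabaaab => aaabaaab
  | bbbaaaaa => abaaaaa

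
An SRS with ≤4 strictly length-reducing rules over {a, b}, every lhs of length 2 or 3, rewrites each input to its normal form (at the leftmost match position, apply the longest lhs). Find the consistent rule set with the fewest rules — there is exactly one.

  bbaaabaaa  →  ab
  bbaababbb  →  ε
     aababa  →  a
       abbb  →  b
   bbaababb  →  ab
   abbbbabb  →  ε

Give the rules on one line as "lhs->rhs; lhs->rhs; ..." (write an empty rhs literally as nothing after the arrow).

  | bbaaabaaa => aaabaaa => abaaa => abaa => aba => ab
  | bbaababbb => aababbb => babbb => bbbb => abb => aa => ε
  | aababa => baba => bba => a
  | abbb => aab => b

aa->; ba->b; bb->a; bba->a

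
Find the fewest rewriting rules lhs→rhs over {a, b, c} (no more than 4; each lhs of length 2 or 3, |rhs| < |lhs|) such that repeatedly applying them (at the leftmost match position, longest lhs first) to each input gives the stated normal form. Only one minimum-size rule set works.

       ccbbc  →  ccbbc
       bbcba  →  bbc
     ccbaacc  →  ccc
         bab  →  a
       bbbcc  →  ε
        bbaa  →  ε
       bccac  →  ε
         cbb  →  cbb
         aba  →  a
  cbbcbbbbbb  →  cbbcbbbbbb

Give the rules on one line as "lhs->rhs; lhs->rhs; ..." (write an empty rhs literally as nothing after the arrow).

  | ccbbc
  | bbcba => bbc
  | ccbaacc => ccacc => ccc
  | bab => a

ac->; ba->; bab->a; bcc->ab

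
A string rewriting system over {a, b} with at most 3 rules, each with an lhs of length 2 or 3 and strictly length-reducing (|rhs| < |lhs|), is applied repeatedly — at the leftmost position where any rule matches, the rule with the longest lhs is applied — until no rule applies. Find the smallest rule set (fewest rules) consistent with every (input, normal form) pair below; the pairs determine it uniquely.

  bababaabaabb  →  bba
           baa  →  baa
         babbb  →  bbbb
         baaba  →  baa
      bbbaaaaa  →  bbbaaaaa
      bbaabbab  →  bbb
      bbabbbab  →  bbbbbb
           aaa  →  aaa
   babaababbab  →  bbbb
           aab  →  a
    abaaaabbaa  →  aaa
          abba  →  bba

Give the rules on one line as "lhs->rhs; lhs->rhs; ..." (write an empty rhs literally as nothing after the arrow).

aab->a; ab->b; aba->

  | bababaabaabb => bbaabaabb => bbaaabb => bbaab => bba
  | baa
  | babbb => bbbb
  | baaba => baa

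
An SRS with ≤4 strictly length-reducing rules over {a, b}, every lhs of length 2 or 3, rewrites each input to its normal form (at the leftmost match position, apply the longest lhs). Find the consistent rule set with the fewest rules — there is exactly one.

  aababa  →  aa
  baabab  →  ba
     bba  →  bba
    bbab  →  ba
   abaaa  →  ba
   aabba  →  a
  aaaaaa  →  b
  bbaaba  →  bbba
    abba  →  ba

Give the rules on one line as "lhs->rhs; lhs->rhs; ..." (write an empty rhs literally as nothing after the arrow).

  | aababa => aaba => aa
  | baabab => bbab => ba
  | bba
  | bbab => ba

aaa->ba; ab->; baa->b; bab->a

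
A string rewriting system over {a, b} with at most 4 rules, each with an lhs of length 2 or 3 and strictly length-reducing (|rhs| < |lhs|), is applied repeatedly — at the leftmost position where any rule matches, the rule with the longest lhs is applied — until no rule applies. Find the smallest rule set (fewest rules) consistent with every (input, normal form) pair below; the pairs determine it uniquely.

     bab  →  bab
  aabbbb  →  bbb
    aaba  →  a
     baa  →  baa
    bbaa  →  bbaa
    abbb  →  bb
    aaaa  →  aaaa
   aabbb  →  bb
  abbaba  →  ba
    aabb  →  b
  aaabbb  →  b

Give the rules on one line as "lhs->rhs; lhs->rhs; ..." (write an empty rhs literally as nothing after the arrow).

  | bab
  | aabbbb => bbb
  | aaba => a
  | baa

aab->; aba->a; abb->b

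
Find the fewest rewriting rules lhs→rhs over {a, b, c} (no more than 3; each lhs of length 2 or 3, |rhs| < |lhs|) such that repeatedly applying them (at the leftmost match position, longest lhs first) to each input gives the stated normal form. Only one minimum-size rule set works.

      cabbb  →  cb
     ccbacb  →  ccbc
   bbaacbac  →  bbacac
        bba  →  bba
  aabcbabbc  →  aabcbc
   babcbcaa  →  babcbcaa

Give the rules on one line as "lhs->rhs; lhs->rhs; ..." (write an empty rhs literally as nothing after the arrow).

  | cabbb => cb
  | ccbacb => ccbc
  | bbaacbac => bbacac
  | bba

abb->; acb->c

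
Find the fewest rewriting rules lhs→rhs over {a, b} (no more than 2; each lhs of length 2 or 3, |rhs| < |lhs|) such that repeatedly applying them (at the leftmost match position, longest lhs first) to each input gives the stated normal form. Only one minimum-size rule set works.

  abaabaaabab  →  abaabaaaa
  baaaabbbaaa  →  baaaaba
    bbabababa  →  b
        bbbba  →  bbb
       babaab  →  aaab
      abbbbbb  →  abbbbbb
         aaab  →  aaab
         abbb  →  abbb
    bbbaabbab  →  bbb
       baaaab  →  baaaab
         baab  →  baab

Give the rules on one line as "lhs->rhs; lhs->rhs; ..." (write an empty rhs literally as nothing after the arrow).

  | abaabaaabab => abaabaaaa
  | baaaabbbaaa => baaaabbaa => baaaaba
  | bbabababa => bbababa => bbaba => bba => b
  | bbbba => bbb

bab->a; bba->b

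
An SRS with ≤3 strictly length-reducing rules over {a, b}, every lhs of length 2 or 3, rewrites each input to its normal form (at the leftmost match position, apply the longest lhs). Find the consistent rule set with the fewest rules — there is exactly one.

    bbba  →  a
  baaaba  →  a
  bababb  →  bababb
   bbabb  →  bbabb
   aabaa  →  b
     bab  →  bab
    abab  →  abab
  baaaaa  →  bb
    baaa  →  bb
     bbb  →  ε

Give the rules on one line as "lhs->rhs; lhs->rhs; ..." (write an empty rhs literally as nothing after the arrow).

aa->; aaa->b; bbb->

  | bbba => a
  | baaaba => bbba => a
  | bababb
  | bbabb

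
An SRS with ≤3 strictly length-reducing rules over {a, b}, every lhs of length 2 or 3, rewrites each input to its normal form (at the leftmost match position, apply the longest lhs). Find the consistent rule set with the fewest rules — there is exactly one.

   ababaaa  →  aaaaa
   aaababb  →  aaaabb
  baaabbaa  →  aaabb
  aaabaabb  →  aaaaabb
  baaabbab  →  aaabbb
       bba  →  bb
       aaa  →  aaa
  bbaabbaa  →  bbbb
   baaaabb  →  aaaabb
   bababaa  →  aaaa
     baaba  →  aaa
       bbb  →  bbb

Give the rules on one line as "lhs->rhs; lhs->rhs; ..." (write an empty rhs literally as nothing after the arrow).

  | ababaaa => aabaaa => aaaaa
  | aaababb => aaaabb
  | baaabbaa => aaabbaa => aaabba => aaabb
  | aaabaabb => aaaaabb

ba->a; bba->bb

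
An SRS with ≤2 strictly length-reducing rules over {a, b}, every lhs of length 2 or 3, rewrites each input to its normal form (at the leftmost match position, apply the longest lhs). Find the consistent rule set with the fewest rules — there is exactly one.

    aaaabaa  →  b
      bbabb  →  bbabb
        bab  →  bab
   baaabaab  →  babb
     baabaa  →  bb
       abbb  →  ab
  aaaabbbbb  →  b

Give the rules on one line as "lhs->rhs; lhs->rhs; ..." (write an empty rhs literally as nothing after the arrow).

aa->; bbb->b

  | aaaabaa => aabaa => baa => b
  | bbabb
  | bab
  | baaabaab => babaab => babb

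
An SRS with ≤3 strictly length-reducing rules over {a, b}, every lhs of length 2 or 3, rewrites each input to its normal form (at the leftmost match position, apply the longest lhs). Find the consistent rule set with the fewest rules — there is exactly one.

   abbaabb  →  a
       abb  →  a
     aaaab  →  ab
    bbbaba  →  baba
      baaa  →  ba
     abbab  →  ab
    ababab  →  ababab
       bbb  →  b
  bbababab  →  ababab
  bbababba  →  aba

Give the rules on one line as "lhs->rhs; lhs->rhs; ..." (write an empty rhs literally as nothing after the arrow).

  | abbaabb => aaabb => aabb => abb => a
  | abb => a
  | aaaab => aaab => aab => ab
  | bbbaba => baba

aa->a; bb->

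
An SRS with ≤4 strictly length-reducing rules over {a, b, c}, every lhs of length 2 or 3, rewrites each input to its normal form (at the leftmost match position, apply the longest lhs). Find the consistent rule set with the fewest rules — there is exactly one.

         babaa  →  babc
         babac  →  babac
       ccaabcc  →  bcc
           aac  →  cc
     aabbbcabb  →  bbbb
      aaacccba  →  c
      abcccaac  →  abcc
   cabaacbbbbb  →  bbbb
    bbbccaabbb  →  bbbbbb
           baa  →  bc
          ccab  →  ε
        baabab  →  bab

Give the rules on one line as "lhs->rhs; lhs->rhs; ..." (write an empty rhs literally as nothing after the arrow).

  | babaa => babc
  | babac
  | ccaabcc => cabcc => bcc
  | aac => cc

aa->c; ca->; cb->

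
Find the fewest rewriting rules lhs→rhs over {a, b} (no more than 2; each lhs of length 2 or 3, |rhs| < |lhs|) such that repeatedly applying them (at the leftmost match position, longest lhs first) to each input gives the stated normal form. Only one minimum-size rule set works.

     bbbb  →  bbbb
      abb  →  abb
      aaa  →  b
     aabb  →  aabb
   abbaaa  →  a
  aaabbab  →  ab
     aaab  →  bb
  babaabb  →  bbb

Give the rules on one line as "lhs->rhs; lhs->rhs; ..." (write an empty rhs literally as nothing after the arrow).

  | bbbb
  | abb
  | aaa => b
  | aabb

aaa->b; ba->a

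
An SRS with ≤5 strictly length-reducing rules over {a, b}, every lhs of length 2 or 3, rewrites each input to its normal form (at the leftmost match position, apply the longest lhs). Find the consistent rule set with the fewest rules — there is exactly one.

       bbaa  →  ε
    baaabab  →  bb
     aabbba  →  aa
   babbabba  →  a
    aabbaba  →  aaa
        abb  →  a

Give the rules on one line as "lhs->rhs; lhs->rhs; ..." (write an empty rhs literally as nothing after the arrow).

abb->a; ba->; baa->bb; bbb->

  | bbaa => bbb => ε
  | baaabab => bbabab => bbab => bb
  | aabbba => aaba => aa
  | babbabba => bbabba => bbba => a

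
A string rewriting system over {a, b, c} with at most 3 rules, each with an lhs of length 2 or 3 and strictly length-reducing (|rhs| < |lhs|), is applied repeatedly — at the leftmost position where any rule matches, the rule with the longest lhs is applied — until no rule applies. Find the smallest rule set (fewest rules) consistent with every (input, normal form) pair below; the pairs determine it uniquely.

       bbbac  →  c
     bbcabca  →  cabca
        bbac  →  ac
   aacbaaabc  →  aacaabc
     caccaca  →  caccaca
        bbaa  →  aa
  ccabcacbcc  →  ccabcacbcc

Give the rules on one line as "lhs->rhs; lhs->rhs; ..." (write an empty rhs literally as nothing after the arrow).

ba->; bb->

  | bbbac => bac => c
  | bbcabca => cabca
  | bbac => ac
  | aacbaaabc => aacaabc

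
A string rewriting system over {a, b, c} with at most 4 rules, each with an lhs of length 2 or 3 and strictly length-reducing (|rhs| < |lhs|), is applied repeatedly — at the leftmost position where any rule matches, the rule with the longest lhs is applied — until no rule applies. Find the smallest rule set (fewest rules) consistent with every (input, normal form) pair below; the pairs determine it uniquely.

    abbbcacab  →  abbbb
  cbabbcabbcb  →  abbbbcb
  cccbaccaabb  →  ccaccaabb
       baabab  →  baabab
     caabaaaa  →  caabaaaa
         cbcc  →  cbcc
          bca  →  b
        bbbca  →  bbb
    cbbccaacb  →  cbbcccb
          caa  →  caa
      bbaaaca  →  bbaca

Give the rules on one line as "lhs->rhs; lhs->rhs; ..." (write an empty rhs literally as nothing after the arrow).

aac->c; bca->b; cba->a

  | abbbcacab => abbbcab => abbbb
  | cbabbcabbcb => abbcabbcb => abbbbcb
  | cccbaccaabb => ccaccaabb
  | baabab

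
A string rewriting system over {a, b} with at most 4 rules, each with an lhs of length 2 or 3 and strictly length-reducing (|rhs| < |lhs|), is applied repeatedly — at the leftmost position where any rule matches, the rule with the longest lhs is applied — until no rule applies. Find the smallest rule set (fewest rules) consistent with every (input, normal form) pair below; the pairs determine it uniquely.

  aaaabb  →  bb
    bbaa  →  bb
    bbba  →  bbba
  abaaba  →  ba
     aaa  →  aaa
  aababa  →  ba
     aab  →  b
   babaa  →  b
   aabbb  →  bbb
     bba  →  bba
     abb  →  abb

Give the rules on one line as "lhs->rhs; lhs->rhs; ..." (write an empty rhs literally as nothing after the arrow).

  | aaaabb => aabb => bb
  | bbaa => bb
  | bbba
  | abaaba => aaba => ba

aab->b; aba->a; baa->b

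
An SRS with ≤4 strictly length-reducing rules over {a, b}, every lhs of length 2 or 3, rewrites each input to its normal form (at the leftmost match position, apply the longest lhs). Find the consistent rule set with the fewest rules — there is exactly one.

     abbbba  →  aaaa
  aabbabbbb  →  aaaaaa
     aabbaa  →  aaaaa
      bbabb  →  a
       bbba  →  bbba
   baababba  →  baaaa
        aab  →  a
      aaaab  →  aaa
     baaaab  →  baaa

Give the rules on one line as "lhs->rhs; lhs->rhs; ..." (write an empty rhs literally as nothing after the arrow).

ab->; abb->aa; bab->a

  | abbbba => aabba => aaaa
  | aabbabbbb => aaaabbbb => aaaaabb => aaaaaa
  | aabbaa => aaaaa
  | bbabb => bab => a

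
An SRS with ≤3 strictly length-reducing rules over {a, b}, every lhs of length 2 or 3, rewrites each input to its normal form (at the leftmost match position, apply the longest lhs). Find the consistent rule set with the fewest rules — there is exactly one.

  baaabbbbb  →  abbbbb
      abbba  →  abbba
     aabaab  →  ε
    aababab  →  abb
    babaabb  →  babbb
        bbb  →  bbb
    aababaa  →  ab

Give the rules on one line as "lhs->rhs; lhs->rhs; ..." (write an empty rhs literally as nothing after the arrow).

aab->; aba->ab; baa->

  | baaabbbbb => abbbbb
  | abbba
  | aabaab => aab => ε
  | aababab => abab => abb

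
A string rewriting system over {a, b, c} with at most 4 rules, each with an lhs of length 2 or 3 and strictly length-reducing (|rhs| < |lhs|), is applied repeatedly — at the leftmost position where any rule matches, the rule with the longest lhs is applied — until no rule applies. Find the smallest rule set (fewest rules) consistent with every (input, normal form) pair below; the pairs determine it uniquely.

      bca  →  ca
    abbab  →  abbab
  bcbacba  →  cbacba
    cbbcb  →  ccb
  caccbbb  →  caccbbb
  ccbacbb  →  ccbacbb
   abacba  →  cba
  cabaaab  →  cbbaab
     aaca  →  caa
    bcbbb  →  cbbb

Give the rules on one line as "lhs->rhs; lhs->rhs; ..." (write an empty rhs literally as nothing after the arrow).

aac->ca; aba->bb; bc->c

  | bca => ca
  | abbab
  | bcbacba => cbacba
  | cbbcb => cbcb => ccb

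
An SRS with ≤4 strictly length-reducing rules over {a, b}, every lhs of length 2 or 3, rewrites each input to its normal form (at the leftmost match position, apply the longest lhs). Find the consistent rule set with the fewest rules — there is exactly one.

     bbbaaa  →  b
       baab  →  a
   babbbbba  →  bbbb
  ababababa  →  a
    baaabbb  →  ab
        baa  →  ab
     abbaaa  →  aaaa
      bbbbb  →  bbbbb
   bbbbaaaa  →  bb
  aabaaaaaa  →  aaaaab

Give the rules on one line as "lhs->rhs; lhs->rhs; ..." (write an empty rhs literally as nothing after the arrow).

  | bbbaaa => bbaba => bba => b
  | baab => abb => a
  | babbbbba => bbbbba => bbbb
  | ababababa => abababa => ababa => aba => a

abb->a; ba->; baa->ab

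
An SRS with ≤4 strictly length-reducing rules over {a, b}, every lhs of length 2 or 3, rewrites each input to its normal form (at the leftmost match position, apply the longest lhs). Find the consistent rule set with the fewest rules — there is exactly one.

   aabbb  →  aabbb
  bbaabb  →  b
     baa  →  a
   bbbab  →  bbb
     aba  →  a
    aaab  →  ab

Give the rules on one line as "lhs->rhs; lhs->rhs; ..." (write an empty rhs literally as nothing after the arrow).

  | aabbb
  | bbaabb => babb => b
  | baa => a
  | bbbab => bbb

aaa->a; ba->; bab->; bba->b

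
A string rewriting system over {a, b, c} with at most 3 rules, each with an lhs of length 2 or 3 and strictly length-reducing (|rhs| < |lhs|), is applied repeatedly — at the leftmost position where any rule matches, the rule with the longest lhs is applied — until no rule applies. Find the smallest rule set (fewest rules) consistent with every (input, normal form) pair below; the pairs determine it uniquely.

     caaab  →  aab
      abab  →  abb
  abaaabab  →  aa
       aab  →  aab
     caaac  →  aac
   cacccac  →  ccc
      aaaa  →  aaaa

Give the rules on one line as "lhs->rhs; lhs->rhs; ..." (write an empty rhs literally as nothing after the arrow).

  | caaab => aab
  | abab => abb
  | abaaabab => abaabab => ababab => abbab => abbb => aa
  | aab

ba->b; bbb->a; ca->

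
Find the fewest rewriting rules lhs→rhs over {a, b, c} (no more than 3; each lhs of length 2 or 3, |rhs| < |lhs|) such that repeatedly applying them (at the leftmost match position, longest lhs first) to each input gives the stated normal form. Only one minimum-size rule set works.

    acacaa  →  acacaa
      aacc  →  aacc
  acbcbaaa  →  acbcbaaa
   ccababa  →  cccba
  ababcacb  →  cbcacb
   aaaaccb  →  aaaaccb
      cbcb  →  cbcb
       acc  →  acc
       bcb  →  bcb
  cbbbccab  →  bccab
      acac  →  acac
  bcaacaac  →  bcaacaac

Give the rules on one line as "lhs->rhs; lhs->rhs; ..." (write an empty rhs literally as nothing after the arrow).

  | acacaa
  | aacc
  | acbcbaaa
  | ccababa => cccba

aba->c; cbb->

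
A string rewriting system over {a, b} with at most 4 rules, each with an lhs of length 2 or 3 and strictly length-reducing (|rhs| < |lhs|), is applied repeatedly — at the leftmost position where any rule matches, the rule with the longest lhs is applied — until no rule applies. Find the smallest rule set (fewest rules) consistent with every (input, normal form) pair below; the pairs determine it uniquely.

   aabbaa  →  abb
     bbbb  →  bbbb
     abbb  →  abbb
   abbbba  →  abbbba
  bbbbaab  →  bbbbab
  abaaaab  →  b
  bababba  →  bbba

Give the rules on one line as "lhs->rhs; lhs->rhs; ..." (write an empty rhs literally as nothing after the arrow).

  | aabbaa => abbaa => abb
  | bbbb
  | abbb
  | abbbba

aa->; aaa->; aab->ab; aba->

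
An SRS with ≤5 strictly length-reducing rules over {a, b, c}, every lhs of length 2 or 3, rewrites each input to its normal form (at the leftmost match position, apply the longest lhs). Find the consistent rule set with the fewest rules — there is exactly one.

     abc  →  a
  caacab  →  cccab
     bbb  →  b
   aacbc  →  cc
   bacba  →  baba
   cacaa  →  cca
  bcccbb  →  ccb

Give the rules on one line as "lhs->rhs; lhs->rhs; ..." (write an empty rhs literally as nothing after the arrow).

  | abc => a
  | caacab => cccab
  | bbb => bb => b
  | aacbc => ccbc => cc

aa->c; ac->a; bb->b; bc->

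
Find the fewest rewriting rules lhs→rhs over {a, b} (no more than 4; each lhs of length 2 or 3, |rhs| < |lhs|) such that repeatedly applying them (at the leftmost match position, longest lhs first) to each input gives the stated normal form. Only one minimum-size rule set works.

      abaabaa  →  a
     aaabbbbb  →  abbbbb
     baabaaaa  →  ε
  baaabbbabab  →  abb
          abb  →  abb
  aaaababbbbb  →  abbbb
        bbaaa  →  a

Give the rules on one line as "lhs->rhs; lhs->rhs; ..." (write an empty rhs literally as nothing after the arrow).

aa->; aab->a; ba->

  | abaabaa => aabaa => aaa => a
  | aaabbbbb => abbbbb
  | baabaaaa => abaaaa => aaaa => aa => ε
  | baaabbbabab => aabbbabab => abbabab => abbab => abb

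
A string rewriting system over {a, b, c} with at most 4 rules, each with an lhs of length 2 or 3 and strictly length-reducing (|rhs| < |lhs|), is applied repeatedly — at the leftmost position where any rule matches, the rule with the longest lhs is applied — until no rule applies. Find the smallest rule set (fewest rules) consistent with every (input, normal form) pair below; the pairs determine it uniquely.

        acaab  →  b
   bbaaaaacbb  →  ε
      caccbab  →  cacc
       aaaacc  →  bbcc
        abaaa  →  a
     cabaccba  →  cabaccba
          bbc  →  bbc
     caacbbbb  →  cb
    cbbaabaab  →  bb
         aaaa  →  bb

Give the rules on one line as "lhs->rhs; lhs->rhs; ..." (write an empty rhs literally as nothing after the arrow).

aa->b; bab->; bba->; cbb->a

  | acaab => acbb => aa => b
  | bbaaaaacbb => aaaacbb => baacbb => bbcbb => bba => ε
  | caccbab => cacc
  | aaaacc => baacc => bbcc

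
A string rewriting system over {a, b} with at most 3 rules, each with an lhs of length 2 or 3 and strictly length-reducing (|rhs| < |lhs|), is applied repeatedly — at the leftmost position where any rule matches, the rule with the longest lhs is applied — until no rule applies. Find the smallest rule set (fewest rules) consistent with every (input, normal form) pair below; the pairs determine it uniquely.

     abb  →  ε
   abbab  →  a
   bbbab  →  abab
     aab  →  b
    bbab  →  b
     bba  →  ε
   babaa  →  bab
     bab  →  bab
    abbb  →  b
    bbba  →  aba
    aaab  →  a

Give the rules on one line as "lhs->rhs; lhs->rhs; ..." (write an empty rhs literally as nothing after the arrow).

  | abb => aa => ε
  | abbab => aaab => bb => a
  | bbbab => abab
  | aab => b

aa->; aaa->b; bb->a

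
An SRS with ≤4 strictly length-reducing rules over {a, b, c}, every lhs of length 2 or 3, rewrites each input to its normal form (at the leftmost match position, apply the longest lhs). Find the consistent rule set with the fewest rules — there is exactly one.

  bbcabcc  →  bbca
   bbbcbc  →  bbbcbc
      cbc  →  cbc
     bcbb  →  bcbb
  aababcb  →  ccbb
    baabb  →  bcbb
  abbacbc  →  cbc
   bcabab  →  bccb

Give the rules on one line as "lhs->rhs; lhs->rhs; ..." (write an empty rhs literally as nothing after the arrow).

aab->cb; ab->a; ac->a; bac->cb

  | bbcabcc => bbcacc => bbcac => bbca
  | bbbcbc
  | cbc
  | bcbb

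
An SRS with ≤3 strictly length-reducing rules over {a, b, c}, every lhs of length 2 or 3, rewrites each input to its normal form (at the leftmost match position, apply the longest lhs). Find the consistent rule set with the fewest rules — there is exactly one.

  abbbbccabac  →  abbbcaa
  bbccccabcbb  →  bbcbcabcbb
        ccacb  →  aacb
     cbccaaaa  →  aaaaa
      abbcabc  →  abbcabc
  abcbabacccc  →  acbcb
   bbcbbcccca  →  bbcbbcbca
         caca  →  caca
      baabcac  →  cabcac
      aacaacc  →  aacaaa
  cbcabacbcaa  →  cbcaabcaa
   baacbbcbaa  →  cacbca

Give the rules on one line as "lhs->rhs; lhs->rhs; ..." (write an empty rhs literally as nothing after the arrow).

ba->c; cc->a; ccc->cb

  | abbbbccabac => abbbbaabac => abbbcabac => abbbcacc => abbbcaa
  | bbccccabcbb => bbcbcabcbb
  | ccacb => aacb
  | cbccaaaa => cbaaaaa => ccaaaa => aaaaa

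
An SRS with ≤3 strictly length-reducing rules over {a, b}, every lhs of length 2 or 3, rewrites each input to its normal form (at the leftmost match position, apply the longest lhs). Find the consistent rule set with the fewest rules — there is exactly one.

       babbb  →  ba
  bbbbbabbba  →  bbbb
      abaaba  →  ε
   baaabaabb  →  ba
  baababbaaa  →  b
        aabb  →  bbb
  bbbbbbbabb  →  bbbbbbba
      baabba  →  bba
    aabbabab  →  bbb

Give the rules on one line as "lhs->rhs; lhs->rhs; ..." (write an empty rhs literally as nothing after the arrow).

aa->b; ab->a; baa->

  | babbb => babb => bab => ba
  | bbbbbabbba => bbbbbabba => bbbbbaba => bbbbbaa => bbbb
  | abaaba => aaaba => baba => baa => ε
  | baaabaabb => abaabb => aaabb => babb => bab => ba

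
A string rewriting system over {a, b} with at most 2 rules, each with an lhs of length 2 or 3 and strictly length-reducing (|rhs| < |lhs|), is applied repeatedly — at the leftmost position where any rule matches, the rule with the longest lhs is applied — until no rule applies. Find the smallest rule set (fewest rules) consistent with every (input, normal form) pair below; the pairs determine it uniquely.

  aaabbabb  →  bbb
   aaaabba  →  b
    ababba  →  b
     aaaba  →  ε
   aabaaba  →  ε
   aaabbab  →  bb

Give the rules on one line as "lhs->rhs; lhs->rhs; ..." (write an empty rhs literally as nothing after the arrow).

ab->b; ba->

  | aaabbabb => aabbabb => abbabb => bbabb => bbb
  | aaaabba => aaabba => aabba => abba => bba => b
  | ababba => babba => bba => b
  | aaaba => aaba => aba => ba => ε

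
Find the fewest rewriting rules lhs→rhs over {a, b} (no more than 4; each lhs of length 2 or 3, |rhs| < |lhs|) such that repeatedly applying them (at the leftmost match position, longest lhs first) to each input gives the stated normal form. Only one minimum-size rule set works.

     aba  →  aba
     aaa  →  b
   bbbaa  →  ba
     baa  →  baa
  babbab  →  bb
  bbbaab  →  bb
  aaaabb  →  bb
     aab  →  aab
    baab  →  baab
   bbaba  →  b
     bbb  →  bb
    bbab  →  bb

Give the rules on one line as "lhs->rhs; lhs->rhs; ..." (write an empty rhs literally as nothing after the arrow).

aaa->b; bab->bb; bba->b; bbb->bb

  | aba
  | aaa => b
  | bbbaa => bbaa => ba
  | baa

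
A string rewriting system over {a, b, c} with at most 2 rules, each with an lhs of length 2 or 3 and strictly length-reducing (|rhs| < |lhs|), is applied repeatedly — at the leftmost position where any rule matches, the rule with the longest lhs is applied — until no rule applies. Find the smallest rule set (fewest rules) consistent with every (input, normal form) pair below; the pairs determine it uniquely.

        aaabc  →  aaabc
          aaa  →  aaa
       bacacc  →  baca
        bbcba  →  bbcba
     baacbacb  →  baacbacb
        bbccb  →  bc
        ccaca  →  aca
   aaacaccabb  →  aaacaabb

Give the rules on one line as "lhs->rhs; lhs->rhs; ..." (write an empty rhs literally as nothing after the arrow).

  | aaabc
  | aaa
  | bacacc => baca
  | bbcba

bbb->bc; cc->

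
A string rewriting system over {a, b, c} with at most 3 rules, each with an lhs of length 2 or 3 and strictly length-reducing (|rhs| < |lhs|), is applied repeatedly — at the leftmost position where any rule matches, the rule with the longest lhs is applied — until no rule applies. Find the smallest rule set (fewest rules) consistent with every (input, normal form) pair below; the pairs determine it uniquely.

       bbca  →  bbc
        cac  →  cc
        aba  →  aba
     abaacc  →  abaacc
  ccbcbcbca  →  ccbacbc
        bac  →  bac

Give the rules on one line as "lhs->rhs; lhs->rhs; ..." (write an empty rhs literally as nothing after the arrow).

bcb->ba; ca->c

  | bbca => bbc
  | cac => cc
  | aba
  | abaacc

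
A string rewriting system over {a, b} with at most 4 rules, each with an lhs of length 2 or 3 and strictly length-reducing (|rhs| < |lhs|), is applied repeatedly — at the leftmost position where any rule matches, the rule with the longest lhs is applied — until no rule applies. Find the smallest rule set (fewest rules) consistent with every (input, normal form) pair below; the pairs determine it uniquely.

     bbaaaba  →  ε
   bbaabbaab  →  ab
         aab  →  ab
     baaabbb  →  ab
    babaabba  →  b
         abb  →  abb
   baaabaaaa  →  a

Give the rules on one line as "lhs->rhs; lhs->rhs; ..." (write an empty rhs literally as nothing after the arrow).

  | bbaaaba => baba => ba => ε
  | bbaabbaab => bbbaab => abaab => ab
  | aab => ab
  | baaabbb => abbb => aab => ab

aa->a; ba->; baa->; bbb->ab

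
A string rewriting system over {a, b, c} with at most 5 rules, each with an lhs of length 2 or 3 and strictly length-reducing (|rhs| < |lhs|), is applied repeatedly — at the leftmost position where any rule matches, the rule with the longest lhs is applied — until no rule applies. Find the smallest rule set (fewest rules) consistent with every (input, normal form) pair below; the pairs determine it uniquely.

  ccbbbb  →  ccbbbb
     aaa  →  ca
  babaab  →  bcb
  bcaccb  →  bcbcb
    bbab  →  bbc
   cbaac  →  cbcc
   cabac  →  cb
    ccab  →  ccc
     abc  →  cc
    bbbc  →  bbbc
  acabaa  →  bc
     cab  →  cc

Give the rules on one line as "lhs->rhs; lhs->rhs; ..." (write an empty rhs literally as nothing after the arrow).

  | ccbbbb
  | aaa => ca
  | babaab => baab => bcb
  | bcaccb => bcbcb

aa->c; ab->c; aba->a; ac->b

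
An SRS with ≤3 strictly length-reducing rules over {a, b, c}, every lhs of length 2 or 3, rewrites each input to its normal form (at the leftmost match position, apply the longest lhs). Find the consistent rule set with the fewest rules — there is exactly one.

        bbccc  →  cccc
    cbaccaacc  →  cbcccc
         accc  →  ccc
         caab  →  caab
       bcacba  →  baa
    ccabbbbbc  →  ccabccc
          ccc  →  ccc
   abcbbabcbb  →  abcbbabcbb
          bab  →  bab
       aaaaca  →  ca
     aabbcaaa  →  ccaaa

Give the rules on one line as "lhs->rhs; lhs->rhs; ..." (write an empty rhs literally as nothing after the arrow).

ac->c; bbc->cc; ccb->a

  | bbccc => cccc
  | cbaccaacc => cbccaacc => cbccacc => cbcccc
  | accc => ccc
  | caab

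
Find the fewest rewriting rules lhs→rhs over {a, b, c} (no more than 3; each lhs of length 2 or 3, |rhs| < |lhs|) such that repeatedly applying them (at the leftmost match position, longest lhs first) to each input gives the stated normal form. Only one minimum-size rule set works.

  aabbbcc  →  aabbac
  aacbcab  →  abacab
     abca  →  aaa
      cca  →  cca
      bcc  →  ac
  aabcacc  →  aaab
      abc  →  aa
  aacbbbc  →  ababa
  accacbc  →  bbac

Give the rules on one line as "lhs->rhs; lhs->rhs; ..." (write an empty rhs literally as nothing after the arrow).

  | aabbbcc => aabbac
  | aacbcab => abacab
  | abca => aaa
  | cca

acb->ba; acc->b; bc->a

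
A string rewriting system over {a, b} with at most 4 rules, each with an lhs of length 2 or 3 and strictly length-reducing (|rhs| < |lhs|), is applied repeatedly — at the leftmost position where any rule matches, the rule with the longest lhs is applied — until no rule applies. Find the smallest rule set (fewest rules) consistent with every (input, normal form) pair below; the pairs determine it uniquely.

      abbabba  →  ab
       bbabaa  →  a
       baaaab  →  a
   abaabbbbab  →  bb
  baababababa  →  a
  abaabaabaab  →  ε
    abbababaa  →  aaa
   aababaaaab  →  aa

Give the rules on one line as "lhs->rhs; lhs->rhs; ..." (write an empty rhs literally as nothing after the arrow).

aab->; ba->; bab->

  | abbabba => abba => ab
  | bbabaa => baa => a
  | baaaab => aaab => a
  | abaabbbbab => aabbbbab => bbbab => bb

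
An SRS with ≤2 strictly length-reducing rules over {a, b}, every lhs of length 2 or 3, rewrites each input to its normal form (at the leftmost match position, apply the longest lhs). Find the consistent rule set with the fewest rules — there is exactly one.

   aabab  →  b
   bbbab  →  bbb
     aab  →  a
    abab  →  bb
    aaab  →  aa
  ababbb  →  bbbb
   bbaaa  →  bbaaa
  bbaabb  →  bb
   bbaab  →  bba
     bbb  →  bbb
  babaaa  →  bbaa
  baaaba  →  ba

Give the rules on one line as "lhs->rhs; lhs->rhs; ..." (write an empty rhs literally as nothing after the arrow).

ab->; aba->b

  | aabab => abb => b
  | bbbab => bbb
  | aab => a
  | abab => bb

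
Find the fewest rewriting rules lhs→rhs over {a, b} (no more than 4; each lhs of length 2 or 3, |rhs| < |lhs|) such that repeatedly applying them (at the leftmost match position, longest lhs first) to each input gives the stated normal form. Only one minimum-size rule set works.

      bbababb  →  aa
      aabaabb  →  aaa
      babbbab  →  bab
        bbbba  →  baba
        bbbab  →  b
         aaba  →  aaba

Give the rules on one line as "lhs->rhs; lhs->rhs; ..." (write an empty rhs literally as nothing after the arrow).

  | bbababb => aababb => aabaa => aa
  | aabaabb => aabb => aaa
  | babbbab => babaab => bab
  | bbbba => baba

baa->; bb->a; bbb->ba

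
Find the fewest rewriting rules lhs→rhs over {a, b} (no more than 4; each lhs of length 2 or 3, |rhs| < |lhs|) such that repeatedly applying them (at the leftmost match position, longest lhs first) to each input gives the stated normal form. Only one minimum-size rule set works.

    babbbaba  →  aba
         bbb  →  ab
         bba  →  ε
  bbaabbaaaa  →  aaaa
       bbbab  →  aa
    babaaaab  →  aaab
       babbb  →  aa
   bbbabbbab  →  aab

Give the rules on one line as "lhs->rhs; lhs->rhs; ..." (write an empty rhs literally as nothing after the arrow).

  | babbbaba => bbbbaba => abbaba => aba
  | bbb => ab
  | bba => ε
  | bbaabbaaaa => abbaaaa => aaaa

bab->bb; bb->a; bba->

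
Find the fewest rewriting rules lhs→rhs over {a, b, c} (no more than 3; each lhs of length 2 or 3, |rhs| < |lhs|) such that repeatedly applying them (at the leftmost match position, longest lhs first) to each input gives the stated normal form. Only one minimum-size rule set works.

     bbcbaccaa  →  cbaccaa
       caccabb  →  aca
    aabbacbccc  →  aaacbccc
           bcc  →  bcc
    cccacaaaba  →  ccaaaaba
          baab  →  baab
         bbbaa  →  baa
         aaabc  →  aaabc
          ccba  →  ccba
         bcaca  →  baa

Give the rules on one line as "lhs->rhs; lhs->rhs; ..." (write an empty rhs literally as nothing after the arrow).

  | bbcbaccaa => cbaccaa
  | caccabb => acabb => aca
  | aabbacbccc => aaacbccc
  | bcc

bb->; cac->a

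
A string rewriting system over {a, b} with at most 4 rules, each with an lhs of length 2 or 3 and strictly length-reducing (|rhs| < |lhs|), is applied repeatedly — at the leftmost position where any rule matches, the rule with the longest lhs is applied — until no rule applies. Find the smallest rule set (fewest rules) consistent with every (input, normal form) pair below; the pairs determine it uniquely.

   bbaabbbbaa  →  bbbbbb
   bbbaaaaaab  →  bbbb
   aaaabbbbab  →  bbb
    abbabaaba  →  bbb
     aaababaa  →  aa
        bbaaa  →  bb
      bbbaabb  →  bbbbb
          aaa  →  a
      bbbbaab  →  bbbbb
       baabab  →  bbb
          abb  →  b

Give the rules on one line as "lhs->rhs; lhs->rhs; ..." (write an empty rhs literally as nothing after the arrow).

  | bbaabbbbaa => bbabbbbaa => bbbbbbaa => bbbbbba => bbbbbb
  | bbbaaaaaab => bbbaaaaab => bbbaaaab => bbbaaab => bbbaab => bbbab => bbbb
  | aaaabbbbab => aabbbbab => abbbab => bbab => bbb
  | abbabaaba => babaaba => bbaaba => bbaba => bbba => bbb

aaa->a; ab->; ba->b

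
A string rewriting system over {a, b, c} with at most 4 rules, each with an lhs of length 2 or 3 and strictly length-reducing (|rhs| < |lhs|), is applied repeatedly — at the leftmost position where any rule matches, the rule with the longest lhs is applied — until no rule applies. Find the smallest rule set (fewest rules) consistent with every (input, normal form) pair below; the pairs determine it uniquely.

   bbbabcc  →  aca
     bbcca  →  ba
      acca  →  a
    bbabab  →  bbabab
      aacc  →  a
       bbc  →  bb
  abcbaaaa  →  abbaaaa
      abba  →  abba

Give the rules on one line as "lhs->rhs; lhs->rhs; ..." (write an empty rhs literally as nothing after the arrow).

  | bbbabcc => acabcc => aca
  | bbcca => ba
  | acca => a
  | bbabab

acc->; bbb->ac; bc->b; bcc->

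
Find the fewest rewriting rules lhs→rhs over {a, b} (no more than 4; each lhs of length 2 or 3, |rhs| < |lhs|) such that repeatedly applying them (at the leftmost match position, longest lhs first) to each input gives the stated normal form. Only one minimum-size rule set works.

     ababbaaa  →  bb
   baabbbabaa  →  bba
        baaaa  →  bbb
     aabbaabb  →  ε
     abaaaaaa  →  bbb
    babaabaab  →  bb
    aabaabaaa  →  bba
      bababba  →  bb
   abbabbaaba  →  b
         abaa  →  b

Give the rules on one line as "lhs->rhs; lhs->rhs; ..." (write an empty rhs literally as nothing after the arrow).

aa->b; aab->a; ab->; abb->a

  | ababbaaa => abbaaa => aaaa => baa => bb
  | baabbbabaa => babbabaa => baabaa => baaa => bba
  | baaaa => bbaa => bbb
  | aabbaabb => abaabb => aabb => ab => ε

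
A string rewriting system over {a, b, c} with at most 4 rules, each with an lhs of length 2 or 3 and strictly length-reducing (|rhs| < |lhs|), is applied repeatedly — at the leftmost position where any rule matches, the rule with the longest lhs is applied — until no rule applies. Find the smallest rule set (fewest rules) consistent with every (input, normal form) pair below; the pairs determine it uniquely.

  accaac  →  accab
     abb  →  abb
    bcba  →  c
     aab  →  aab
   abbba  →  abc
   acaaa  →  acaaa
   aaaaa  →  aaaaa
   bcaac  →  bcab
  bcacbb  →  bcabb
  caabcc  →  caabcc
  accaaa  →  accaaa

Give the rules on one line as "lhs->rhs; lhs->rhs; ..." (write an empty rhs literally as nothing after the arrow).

  | accaac => accab
  | abb
  | bcba => bba => c
  | aab

aac->ab; bba->c; cb->b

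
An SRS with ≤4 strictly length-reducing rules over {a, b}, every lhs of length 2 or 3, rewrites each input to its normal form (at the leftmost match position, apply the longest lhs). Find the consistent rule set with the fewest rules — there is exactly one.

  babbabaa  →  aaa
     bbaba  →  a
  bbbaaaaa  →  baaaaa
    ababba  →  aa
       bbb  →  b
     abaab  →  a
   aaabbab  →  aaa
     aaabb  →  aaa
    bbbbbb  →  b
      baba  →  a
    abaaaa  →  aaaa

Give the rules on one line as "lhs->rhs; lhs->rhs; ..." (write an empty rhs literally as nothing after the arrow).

  | babbabaa => abbabaa => aabaa => aaa
  | bbaba => baba => aba => a
  | bbbaaaaa => bbaaaaa => baaaaa
  | ababba => abba => aa

ab->; abb->a; bab->ab; bb->b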